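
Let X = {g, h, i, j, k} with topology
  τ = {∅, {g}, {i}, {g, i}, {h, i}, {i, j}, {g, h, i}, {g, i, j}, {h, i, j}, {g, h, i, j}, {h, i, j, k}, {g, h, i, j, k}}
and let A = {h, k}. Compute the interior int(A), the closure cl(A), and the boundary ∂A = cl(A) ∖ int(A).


int(A) = ∅, cl(A) = {h, k}, ∂A = {h, k}.

Closed sets in (X, τ) are complements of opens:
  closed(X, τ) = {∅, {g}, {k}, {g, k}, {h, k}, {j, k}, {g, h, k}, {g, j, k}, {h, j, k}, {g, h, j, k}, {h, i, j, k}, {g, h, i, j, k}}.
int(A) = ⋃ {U ∈ τ : U ⊆ A}. Opens contained in A: ∅.
Taking the union of these: int(A) = ∅.
cl(A) = ⋂ {C closed : A ⊆ C}. Closed sets containing A: {h, k}, {g, h, k}, {h, j, k}, {g, h, j, k}, {h, i, j, k}, {g, h, i, j, k}.
Intersecting these: cl(A) = {h, k}.
∂A = cl(A) ∖ int(A) = {h, k} ∖ ∅ = {h, k}.


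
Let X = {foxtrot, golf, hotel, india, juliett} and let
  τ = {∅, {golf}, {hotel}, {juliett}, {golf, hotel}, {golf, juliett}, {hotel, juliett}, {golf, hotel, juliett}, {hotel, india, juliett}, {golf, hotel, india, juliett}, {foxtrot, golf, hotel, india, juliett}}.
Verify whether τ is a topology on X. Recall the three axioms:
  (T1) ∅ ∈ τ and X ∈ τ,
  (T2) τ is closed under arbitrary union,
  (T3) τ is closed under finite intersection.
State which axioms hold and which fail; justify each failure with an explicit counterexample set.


τ IS a topology on X.

Axiom (T1): ∅ ∈ τ? Yes; X ∈ τ? Yes.
Axiom (T2/T3): check pairwise unions and intersections of members of τ.
All pairwise intersections and unions checked — each lies in τ. Therefore τ satisfies (T1), (T2), (T3): it IS a topology on X.


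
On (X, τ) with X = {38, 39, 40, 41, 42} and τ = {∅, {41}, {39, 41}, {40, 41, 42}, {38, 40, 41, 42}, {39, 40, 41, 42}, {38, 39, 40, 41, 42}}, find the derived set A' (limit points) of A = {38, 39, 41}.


A' = {38, 39, 40, 42}

For each x ∈ X, list the open sets U ∈ τ with x ∈ U, then check whether U ∩ (A ∖ {x}) ≠ ∅ for every such U.
  x = 38: opens ∋ x are {38, 40, 41, 42}, {38, 39, 40, 41, 42}; each meets A ∖ {38}, so x IS a limit point.
  x = 39: opens ∋ x are {39, 41}, {39, 40, 41, 42}, {38, 39, 40, 41, 42}; each meets A ∖ {39}, so x IS a limit point.
  x = 40: opens ∋ x are {40, 41, 42}, {38, 40, 41, 42}, {39, 40, 41, 42}, {38, 39, 40, 41, 42}; each meets A ∖ {40}, so x IS a limit point.
  x = 41: open {41} ∋ x has {41} ∩ (A ∖ {41}) = ∅, so x is NOT a limit point.
  x = 42: opens ∋ x are {40, 41, 42}, {38, 40, 41, 42}, {39, 40, 41, 42}, {38, 39, 40, 41, 42}; each meets A ∖ {42}, so x IS a limit point.
Collecting: A' = {38, 39, 40, 42}.


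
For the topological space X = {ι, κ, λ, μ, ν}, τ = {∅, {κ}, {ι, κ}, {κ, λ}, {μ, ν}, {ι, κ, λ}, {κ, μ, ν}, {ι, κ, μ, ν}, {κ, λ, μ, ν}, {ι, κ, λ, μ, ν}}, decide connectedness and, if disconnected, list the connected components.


(X, τ) is disconnected; components = [{μ, ν}, {ι, κ, λ}].

Find clopen sets (U ∈ τ with X ∖ U ∈ τ):
  U = ∅, X ∖ U = {ι, κ, λ, μ, ν} — both open, so U is clopen.
  U = {μ, ν}, X ∖ U = {ι, κ, λ} — both open, so U is clopen.
  U = {ι, κ, λ}, X ∖ U = {μ, ν} — both open, so U is clopen.
  U = {ι, κ, λ, μ, ν}, X ∖ U = ∅ — both open, so U is clopen.
Nontrivial clopen(s) exist: e.g. {μ, ν}. So (X, τ) is disconnected.
Compute connected components by grouping points that agree on all clopens:
  component: {μ, ν}
  component: {ι, κ, λ}


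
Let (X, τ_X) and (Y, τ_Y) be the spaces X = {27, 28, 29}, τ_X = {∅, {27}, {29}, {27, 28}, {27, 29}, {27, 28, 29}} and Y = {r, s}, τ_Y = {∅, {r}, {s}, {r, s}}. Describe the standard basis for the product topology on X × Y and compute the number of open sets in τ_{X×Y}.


Basis B = {∅ × ∅, {27} × {r}, {27} × {s}, {29} × {r}, {29} × {s}, {27} × {r, s}, {27, 28} × {r}, {27, 29} × {r}, {27, 28} × {s}, {27, 29} × {s}, {29} × {r, s}, {27, 28, 29} × {r}, {27, 28, 29} × {s}, {27, 28} × {r, s}, {27, 29} × {r, s}, {27, 28, 29} × {r, s}}; |τ_{X×Y}| = 36.

Enumerate products U × V with U ∈ τ_X, V ∈ τ_Y (deduplicated):
  ∅ × ∅ = {} (∅)
  {27} × {r} = {(27,r)}
  {27} × {s} = {(27,s)}
  {29} × {r} = {(29,r)}
  {29} × {s} = {(29,s)}
  {27} × {r, s} = {(27,r), (27,s)}
  {27, 28} × {r} = {(27,r), (28,r)}
  {27, 29} × {r} = {(27,r), (29,r)}
  {27, 28} × {s} = {(27,s), (28,s)}
  {27, 29} × {s} = {(27,s), (29,s)}
  {29} × {r, s} = {(29,r), (29,s)}
  {27, 28, 29} × {r} = {(27,r), (28,r), (29,r)}
  {27, 28, 29} × {s} = {(27,s), (28,s), (29,s)}
  {27, 28} × {r, s} = {(27,r), (27,s), (28,r), (28,s)}
  {27, 29} × {r, s} = {(27,r), (27,s), (29,r), (29,s)}
  {27, 28, 29} × {r, s} = {(27,r), (27,s), (28,r), (28,s), (29,r), (29,s)}
These 16 distinct sets form the basis B.
Close under arbitrary unions to get τ_{X×Y}; counting gives |τ_{X×Y}| = 36.


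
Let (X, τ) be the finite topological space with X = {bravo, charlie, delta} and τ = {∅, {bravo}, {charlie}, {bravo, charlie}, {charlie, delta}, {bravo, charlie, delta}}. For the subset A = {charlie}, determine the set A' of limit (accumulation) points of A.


A' = {delta}

For each x ∈ X, list the open sets U ∈ τ with x ∈ U, then check whether U ∩ (A ∖ {x}) ≠ ∅ for every such U.
  x = bravo: open {bravo} ∋ x has {bravo} ∩ (A ∖ {bravo}) = ∅, so x is NOT a limit point.
  x = charlie: open {charlie} ∋ x has {charlie} ∩ (A ∖ {charlie}) = ∅, so x is NOT a limit point.
  x = delta: opens ∋ x are {charlie, delta}, {bravo, charlie, delta}; each meets A ∖ {delta}, so x IS a limit point.
Collecting: A' = {delta}.


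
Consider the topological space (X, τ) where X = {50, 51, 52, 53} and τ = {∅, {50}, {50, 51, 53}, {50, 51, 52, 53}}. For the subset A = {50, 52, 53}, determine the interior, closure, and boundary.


int(A) = {50}, cl(A) = {50, 51, 52, 53}, ∂A = {51, 52, 53}.

Closed sets in (X, τ) are complements of opens:
  closed(X, τ) = {∅, {52}, {51, 52, 53}, {50, 51, 52, 53}}.
int(A) = ⋃ {U ∈ τ : U ⊆ A}. Opens contained in A: ∅, {50}.
Taking the union of these: int(A) = {50}.
cl(A) = ⋂ {C closed : A ⊆ C}. Closed sets containing A: {50, 51, 52, 53}.
Intersecting these: cl(A) = {50, 51, 52, 53}.
∂A = cl(A) ∖ int(A) = {50, 51, 52, 53} ∖ {50} = {51, 52, 53}.


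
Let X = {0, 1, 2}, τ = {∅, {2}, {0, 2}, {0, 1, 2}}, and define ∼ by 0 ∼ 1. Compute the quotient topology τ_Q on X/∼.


X/∼ = {[0=1], [2]}; |τ_Q| = 3.

Equivalence classes: [0=1], [2].
Quotient map π: X → X/∼ sends 0 ↦ [0=1], 1 ↦ [0=1], 2 ↦ [2].
For each subset V ⊆ X/∼, compute π^{-1}(V) ⊆ X and check whether π^{-1}(V) ∈ τ. V is open in τ_Q iff π^{-1}(V) ∈ τ.
  V = {}: π^{-1}(V) = ∅ ∈ τ ✓.
  V = {[0=1]}: π^{-1}(V) = {0, 1} ∉ τ ✗.
  V = {[2]}: π^{-1}(V) = {2} ∈ τ ✓.
  V = {[0=1], [2]}: π^{-1}(V) = {0, 1, 2} ∈ τ ✓.
Open sets in the quotient: τ_Q = {{}, {[2]}, {[0=1], [2]}} (3 elements).


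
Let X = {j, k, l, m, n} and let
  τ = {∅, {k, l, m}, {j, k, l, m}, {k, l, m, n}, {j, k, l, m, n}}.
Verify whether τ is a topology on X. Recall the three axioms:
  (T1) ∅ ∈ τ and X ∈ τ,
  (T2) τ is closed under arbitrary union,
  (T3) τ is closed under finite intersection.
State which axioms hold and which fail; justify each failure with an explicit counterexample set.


τ IS a topology on X.

Axiom (T1): ∅ ∈ τ? Yes; X ∈ τ? Yes.
Axiom (T2/T3): check pairwise unions and intersections of members of τ.
All pairwise intersections and unions checked — each lies in τ. Therefore τ satisfies (T1), (T2), (T3): it IS a topology on X.


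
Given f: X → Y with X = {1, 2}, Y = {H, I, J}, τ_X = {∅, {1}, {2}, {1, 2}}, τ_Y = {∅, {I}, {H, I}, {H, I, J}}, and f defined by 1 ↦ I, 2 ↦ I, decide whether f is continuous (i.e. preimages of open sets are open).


f IS continuous.

Compute f^{-1}(U) for each U ∈ τ_Y:
  U = ∅: f^{-1}(U) = ∅ ∈ τ_X ✓.
  U = {I}: f^{-1}(U) = {1, 2} ∈ τ_X ✓.
  U = {H, I}: f^{-1}(U) = {1, 2} ∈ τ_X ✓.
  U = {H, I, J}: f^{-1}(U) = {1, 2} ∈ τ_X ✓.
Every preimage lies in τ_X, so f IS continuous.


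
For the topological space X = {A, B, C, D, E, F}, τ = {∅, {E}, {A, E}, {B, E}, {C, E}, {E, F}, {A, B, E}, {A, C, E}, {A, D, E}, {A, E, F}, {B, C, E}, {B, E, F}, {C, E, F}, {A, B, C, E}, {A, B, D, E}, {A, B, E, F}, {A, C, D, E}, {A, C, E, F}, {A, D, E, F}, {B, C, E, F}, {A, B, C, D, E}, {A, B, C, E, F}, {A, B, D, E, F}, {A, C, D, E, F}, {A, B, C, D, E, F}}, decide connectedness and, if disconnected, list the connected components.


(X, τ) is connected.

Find clopen sets (U ∈ τ with X ∖ U ∈ τ):
  U = ∅, X ∖ U = {A, B, C, D, E, F} — both open, so U is clopen.
  U = {A, B, C, D, E, F}, X ∖ U = ∅ — both open, so U is clopen.
Only trivial clopens (∅ and X) exist, so (X, τ) is connected.
Compute connected components by grouping points that agree on all clopens:
  component: {A, B, C, D, E, F}


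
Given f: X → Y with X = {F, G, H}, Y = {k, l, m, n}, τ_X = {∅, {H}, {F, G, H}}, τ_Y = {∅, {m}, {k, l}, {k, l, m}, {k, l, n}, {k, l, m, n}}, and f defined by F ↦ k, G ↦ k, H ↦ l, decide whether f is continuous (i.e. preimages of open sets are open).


f IS continuous.

Compute f^{-1}(U) for each U ∈ τ_Y:
  U = ∅: f^{-1}(U) = ∅ ∈ τ_X ✓.
  U = {m}: f^{-1}(U) = ∅ ∈ τ_X ✓.
  U = {k, l}: f^{-1}(U) = {F, G, H} ∈ τ_X ✓.
  U = {k, l, m}: f^{-1}(U) = {F, G, H} ∈ τ_X ✓.
  U = {k, l, n}: f^{-1}(U) = {F, G, H} ∈ τ_X ✓.
  U = {k, l, m, n}: f^{-1}(U) = {F, G, H} ∈ τ_X ✓.
Every preimage lies in τ_X, so f IS continuous.


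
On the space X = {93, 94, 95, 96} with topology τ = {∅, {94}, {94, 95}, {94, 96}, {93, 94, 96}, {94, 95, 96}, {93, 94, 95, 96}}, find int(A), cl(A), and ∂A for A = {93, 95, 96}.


int(A) = ∅, cl(A) = {93, 95, 96}, ∂A = {93, 95, 96}.

Closed sets in (X, τ) are complements of opens:
  closed(X, τ) = {∅, {93}, {95}, {93, 95}, {93, 96}, {93, 95, 96}, {93, 94, 95, 96}}.
int(A) = ⋃ {U ∈ τ : U ⊆ A}. Opens contained in A: ∅.
Taking the union of these: int(A) = ∅.
cl(A) = ⋂ {C closed : A ⊆ C}. Closed sets containing A: {93, 95, 96}, {93, 94, 95, 96}.
Intersecting these: cl(A) = {93, 95, 96}.
∂A = cl(A) ∖ int(A) = {93, 95, 96} ∖ ∅ = {93, 95, 96}.


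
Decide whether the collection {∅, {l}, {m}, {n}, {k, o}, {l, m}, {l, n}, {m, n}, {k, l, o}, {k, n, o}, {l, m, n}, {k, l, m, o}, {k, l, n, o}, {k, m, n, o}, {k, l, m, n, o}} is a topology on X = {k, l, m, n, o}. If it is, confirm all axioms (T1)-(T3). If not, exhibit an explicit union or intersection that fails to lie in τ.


τ is NOT a topology on X.

Axiom (T1): ∅ ∈ τ? Yes; X ∈ τ? Yes.
Axiom (T2/T3): check pairwise unions and intersections of members of τ.
Counterexample for (T2): {m} ∪ {k, o} = {k, m, o} ∉ τ. Therefore τ is NOT a topology.


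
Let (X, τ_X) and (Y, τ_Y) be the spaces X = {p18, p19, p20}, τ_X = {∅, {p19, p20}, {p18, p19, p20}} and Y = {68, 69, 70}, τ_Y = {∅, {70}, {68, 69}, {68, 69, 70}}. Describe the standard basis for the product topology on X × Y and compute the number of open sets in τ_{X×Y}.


Basis B = {∅ × ∅, {p19, p20} × {70}, {p18, p19, p20} × {70}, {p19, p20} × {68, 69}, {p18, p19, p20} × {68, 69}, {p19, p20} × {68, 69, 70}, {p18, p19, p20} × {68, 69, 70}}; |τ_{X×Y}| = 9.

Enumerate products U × V with U ∈ τ_X, V ∈ τ_Y (deduplicated):
  ∅ × ∅ = {} (∅)
  {p19, p20} × {70} = {(p19,70), (p20,70)}
  {p18, p19, p20} × {70} = {(p18,70), (p19,70), (p20,70)}
  {p19, p20} × {68, 69} = {(p19,68), (p19,69), (p20,68), (p20,69)}
  {p18, p19, p20} × {68, 69} = {(p18,68), (p18,69), (p19,68), (p19,69), (p20,68), (p20,69)}
  {p19, p20} × {68, 69, 70} = {(p19,68), (p19,69), (p19,70), (p20,68), (p20,69), (p20,70)}
  {p18, p19, p20} × {68, 69, 70} = {(p18,68), (p18,69), (p18,70), (p19,68), (p19,69), (p19,70), (p20,68), (p20,69), (p20,70)}
These 7 distinct sets form the basis B.
Close under arbitrary unions to get τ_{X×Y}; counting gives |τ_{X×Y}| = 9.


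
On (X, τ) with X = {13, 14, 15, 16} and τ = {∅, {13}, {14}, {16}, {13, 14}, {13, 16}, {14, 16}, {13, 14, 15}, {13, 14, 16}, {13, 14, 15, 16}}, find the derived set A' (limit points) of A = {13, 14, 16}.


A' = {15}

For each x ∈ X, list the open sets U ∈ τ with x ∈ U, then check whether U ∩ (A ∖ {x}) ≠ ∅ for every such U.
  x = 13: open {13} ∋ x has {13} ∩ (A ∖ {13}) = ∅, so x is NOT a limit point.
  x = 14: open {14} ∋ x has {14} ∩ (A ∖ {14}) = ∅, so x is NOT a limit point.
  x = 15: opens ∋ x are {13, 14, 15}, {13, 14, 15, 16}; each meets A ∖ {15}, so x IS a limit point.
  x = 16: open {16} ∋ x has {16} ∩ (A ∖ {16}) = ∅, so x is NOT a limit point.
Collecting: A' = {15}.


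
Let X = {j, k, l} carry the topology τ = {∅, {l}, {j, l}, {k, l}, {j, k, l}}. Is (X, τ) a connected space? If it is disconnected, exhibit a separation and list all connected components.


(X, τ) is connected.

Find clopen sets (U ∈ τ with X ∖ U ∈ τ):
  U = ∅, X ∖ U = {j, k, l} — both open, so U is clopen.
  U = {j, k, l}, X ∖ U = ∅ — both open, so U is clopen.
Only trivial clopens (∅ and X) exist, so (X, τ) is connected.
Compute connected components by grouping points that agree on all clopens:
  component: {j, k, l}


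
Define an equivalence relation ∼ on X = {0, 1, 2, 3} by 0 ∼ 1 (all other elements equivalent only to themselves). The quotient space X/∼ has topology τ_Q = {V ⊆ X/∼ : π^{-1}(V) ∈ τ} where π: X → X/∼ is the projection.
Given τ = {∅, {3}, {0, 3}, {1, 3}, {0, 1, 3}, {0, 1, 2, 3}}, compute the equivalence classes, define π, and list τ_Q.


X/∼ = {[0=1], [2], [3]}; |τ_Q| = 4.

Equivalence classes: [0=1], [2], [3].
Quotient map π: X → X/∼ sends 0 ↦ [0=1], 1 ↦ [0=1], 2 ↦ [2], 3 ↦ [3].
For each subset V ⊆ X/∼, compute π^{-1}(V) ⊆ X and check whether π^{-1}(V) ∈ τ. V is open in τ_Q iff π^{-1}(V) ∈ τ.
  V = {}: π^{-1}(V) = ∅ ∈ τ ✓.
  V = {[0=1]}: π^{-1}(V) = {0, 1} ∉ τ ✗.
  V = {[2]}: π^{-1}(V) = {2} ∉ τ ✗.
  V = {[0=1], [2]}: π^{-1}(V) = {0, 1, 2} ∉ τ ✗.
  V = {[3]}: π^{-1}(V) = {3} ∈ τ ✓.
  V = {[0=1], [3]}: π^{-1}(V) = {0, 1, 3} ∈ τ ✓.
  V = {[2], [3]}: π^{-1}(V) = {2, 3} ∉ τ ✗.
  V = {[0=1], [2], [3]}: π^{-1}(V) = {0, 1, 2, 3} ∈ τ ✓.
Open sets in the quotient: τ_Q = {{}, {[3]}, {[0=1], [3]}, {[0=1], [2], [3]}} (4 elements).


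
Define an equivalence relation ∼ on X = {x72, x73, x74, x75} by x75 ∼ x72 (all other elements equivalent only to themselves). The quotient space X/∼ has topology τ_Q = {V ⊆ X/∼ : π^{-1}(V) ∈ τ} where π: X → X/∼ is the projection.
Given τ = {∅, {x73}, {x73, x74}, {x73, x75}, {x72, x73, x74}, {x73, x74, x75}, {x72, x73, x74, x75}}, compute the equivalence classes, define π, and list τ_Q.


X/∼ = {[x72=x75], [x73], [x74]}; |τ_Q| = 4.

Equivalence classes: [x72=x75], [x73], [x74].
Quotient map π: X → X/∼ sends x72 ↦ [x72=x75], x73 ↦ [x73], x74 ↦ [x74], x75 ↦ [x72=x75].
For each subset V ⊆ X/∼, compute π^{-1}(V) ⊆ X and check whether π^{-1}(V) ∈ τ. V is open in τ_Q iff π^{-1}(V) ∈ τ.
  V = {}: π^{-1}(V) = ∅ ∈ τ ✓.
  V = {[x72=x75]}: π^{-1}(V) = {x72, x75} ∉ τ ✗.
  V = {[x73]}: π^{-1}(V) = {x73} ∈ τ ✓.
  V = {[x72=x75], [x73]}: π^{-1}(V) = {x72, x73, x75} ∉ τ ✗.
  V = {[x74]}: π^{-1}(V) = {x74} ∉ τ ✗.
  V = {[x72=x75], [x74]}: π^{-1}(V) = {x72, x74, x75} ∉ τ ✗.
  V = {[x73], [x74]}: π^{-1}(V) = {x73, x74} ∈ τ ✓.
  V = {[x72=x75], [x73], [x74]}: π^{-1}(V) = {x72, x73, x74, x75} ∈ τ ✓.
Open sets in the quotient: τ_Q = {{}, {[x73]}, {[x73], [x74]}, {[x72=x75], [x73], [x74]}} (4 elements).


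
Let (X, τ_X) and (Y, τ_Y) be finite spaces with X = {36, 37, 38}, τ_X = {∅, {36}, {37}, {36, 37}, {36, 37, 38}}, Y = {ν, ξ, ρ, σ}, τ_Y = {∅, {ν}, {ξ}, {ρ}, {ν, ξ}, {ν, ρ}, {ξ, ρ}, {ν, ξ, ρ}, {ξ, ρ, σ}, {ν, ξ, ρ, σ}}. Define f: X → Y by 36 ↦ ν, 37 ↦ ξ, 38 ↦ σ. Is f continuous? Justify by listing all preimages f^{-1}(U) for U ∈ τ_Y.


f is NOT continuous.

Compute f^{-1}(U) for each U ∈ τ_Y:
  U = ∅: f^{-1}(U) = ∅ ∈ τ_X ✓.
  U = {ν}: f^{-1}(U) = {36} ∈ τ_X ✓.
  U = {ξ}: f^{-1}(U) = {37} ∈ τ_X ✓.
  U = {ρ}: f^{-1}(U) = ∅ ∈ τ_X ✓.
  U = {ν, ξ}: f^{-1}(U) = {36, 37} ∈ τ_X ✓.
  U = {ν, ρ}: f^{-1}(U) = {36} ∈ τ_X ✓.
  U = {ξ, ρ}: f^{-1}(U) = {37} ∈ τ_X ✓.
  U = {ν, ξ, ρ}: f^{-1}(U) = {36, 37} ∈ τ_X ✓.
  U = {ξ, ρ, σ}: f^{-1}(U) = {37, 38} ∉ τ_X ✗.
  U = {ν, ξ, ρ, σ}: f^{-1}(U) = {36, 37, 38} ∈ τ_X ✓.
Found U = {ξ, ρ, σ} with f^{-1}(U) = {37, 38} not in τ_X. Therefore f is NOT continuous.


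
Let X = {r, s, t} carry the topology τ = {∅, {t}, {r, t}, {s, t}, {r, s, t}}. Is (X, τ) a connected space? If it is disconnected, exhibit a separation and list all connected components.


(X, τ) is connected.

Find clopen sets (U ∈ τ with X ∖ U ∈ τ):
  U = ∅, X ∖ U = {r, s, t} — both open, so U is clopen.
  U = {r, s, t}, X ∖ U = ∅ — both open, so U is clopen.
Only trivial clopens (∅ and X) exist, so (X, τ) is connected.
Compute connected components by grouping points that agree on all clopens:
  component: {r, s, t}


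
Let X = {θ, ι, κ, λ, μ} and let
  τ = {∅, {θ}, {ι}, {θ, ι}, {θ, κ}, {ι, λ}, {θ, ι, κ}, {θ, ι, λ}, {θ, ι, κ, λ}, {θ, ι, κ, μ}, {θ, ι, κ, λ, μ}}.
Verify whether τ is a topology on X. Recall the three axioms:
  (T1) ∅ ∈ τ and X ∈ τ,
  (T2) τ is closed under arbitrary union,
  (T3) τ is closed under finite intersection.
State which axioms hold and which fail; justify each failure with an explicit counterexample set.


τ IS a topology on X.

Axiom (T1): ∅ ∈ τ? Yes; X ∈ τ? Yes.
Axiom (T2/T3): check pairwise unions and intersections of members of τ.
All pairwise intersections and unions checked — each lies in τ. Therefore τ satisfies (T1), (T2), (T3): it IS a topology on X.


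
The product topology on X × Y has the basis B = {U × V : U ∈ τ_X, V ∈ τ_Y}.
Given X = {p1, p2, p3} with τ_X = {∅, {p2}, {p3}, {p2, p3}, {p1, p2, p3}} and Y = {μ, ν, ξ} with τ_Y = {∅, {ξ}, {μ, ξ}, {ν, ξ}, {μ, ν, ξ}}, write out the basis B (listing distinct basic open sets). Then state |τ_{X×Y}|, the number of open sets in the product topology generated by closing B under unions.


Basis B = {∅ × ∅, {p2} × {ξ}, {p3} × {ξ}, {p2} × {μ, ξ}, {p2} × {ν, ξ}, {p2, p3} × {ξ}, {p3} × {μ, ξ}, {p3} × {ν, ξ}, {p1, p2, p3} × {ξ}, {p2} × {μ, ν, ξ}, {p3} × {μ, ν, ξ}, {p2, p3} × {μ, ξ}, {p2, p3} × {ν, ξ}, {p1, p2, p3} × {μ, ξ}, {p1, p2, p3} × {ν, ξ}, {p2, p3} × {μ, ν, ξ}, {p1, p2, p3} × {μ, ν, ξ}}; |τ_{X×Y}| = 50.

Enumerate products U × V with U ∈ τ_X, V ∈ τ_Y (deduplicated):
  ∅ × ∅ = {} (∅)
  {p2} × {ξ} = {(p2,ξ)}
  {p3} × {ξ} = {(p3,ξ)}
  {p2} × {μ, ξ} = {(p2,μ), (p2,ξ)}
  {p2} × {ν, ξ} = {(p2,ν), (p2,ξ)}
  {p2, p3} × {ξ} = {(p2,ξ), (p3,ξ)}
  {p3} × {μ, ξ} = {(p3,μ), (p3,ξ)}
  {p3} × {ν, ξ} = {(p3,ν), (p3,ξ)}
  {p1, p2, p3} × {ξ} = {(p1,ξ), (p2,ξ), (p3,ξ)}
  {p2} × {μ, ν, ξ} = {(p2,μ), (p2,ν), (p2,ξ)}
  {p3} × {μ, ν, ξ} = {(p3,μ), (p3,ν), (p3,ξ)}
  {p2, p3} × {μ, ξ} = {(p2,μ), (p2,ξ), (p3,μ), (p3,ξ)}
  {p2, p3} × {ν, ξ} = {(p2,ν), (p2,ξ), (p3,ν), (p3,ξ)}
  {p1, p2, p3} × {μ, ξ} = {(p1,μ), (p1,ξ), (p2,μ), (p2,ξ), (p3,μ), (p3,ξ)}
  {p1, p2, p3} × {ν, ξ} = {(p1,ν), (p1,ξ), (p2,ν), (p2,ξ), (p3,ν), (p3,ξ)}
  {p2, p3} × {μ, ν, ξ} = {(p2,μ), (p2,ν), (p2,ξ), (p3,μ), (p3,ν), (p3,ξ)}
  {p1, p2, p3} × {μ, ν, ξ} = {(p1,μ), (p1,ν), (p1,ξ), (p2,μ), (p2,ν), (p2,ξ), (p3,μ), (p3,ν), (p3,ξ)}
These 17 distinct sets form the basis B.
Close under arbitrary unions to get τ_{X×Y}; counting gives |τ_{X×Y}| = 50.


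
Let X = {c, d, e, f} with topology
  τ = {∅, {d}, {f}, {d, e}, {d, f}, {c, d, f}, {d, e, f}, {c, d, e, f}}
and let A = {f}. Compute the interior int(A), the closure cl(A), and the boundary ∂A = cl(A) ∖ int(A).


int(A) = {f}, cl(A) = {c, f}, ∂A = {c}.

Closed sets in (X, τ) are complements of opens:
  closed(X, τ) = {∅, {c}, {e}, {c, e}, {c, f}, {c, d, e}, {c, e, f}, {c, d, e, f}}.
int(A) = ⋃ {U ∈ τ : U ⊆ A}. Opens contained in A: ∅, {f}.
Taking the union of these: int(A) = {f}.
cl(A) = ⋂ {C closed : A ⊆ C}. Closed sets containing A: {c, f}, {c, e, f}, {c, d, e, f}.
Intersecting these: cl(A) = {c, f}.
∂A = cl(A) ∖ int(A) = {c, f} ∖ {f} = {c}.


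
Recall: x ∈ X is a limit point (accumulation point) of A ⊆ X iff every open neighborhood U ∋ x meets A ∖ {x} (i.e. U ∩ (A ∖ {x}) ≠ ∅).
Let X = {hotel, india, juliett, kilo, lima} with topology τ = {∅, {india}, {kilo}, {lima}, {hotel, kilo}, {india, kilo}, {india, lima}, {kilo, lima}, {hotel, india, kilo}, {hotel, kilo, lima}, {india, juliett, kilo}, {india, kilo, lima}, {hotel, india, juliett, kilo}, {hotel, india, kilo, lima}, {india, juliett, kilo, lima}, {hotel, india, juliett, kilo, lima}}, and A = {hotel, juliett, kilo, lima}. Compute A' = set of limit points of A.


A' = {hotel, juliett}

For each x ∈ X, list the open sets U ∈ τ with x ∈ U, then check whether U ∩ (A ∖ {x}) ≠ ∅ for every such U.
  x = hotel: opens ∋ x are {hotel, kilo}, {hotel, india, kilo}, {hotel, kilo, lima}, {hotel, india, juliett, kilo}, {hotel, india, kilo, lima}, {hotel, india, juliett, kilo, lima}; each meets A ∖ {hotel}, so x IS a limit point.
  x = india: open {india} ∋ x has {india} ∩ (A ∖ {india}) = ∅, so x is NOT a limit point.
  x = juliett: opens ∋ x are {india, juliett, kilo}, {hotel, india, juliett, kilo}, {india, juliett, kilo, lima}, {hotel, india, juliett, kilo, lima}; each meets A ∖ {juliett}, so x IS a limit point.
  x = kilo: open {kilo} ∋ x has {kilo} ∩ (A ∖ {kilo}) = ∅, so x is NOT a limit point.
  x = lima: open {lima} ∋ x has {lima} ∩ (A ∖ {lima}) = ∅, so x is NOT a limit point.
Collecting: A' = {hotel, juliett}.


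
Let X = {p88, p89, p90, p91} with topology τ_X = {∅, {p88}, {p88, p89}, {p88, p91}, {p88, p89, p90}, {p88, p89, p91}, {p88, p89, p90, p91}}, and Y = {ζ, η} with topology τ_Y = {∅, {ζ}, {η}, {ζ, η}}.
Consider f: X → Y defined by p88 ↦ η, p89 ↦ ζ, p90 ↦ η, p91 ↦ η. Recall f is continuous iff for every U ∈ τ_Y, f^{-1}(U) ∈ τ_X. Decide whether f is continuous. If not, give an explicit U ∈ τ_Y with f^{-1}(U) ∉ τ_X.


f is NOT continuous.

Compute f^{-1}(U) for each U ∈ τ_Y:
  U = ∅: f^{-1}(U) = ∅ ∈ τ_X ✓.
  U = {ζ}: f^{-1}(U) = {p89} ∉ τ_X ✗.
  U = {η}: f^{-1}(U) = {p88, p90, p91} ∉ τ_X ✗.
  U = {ζ, η}: f^{-1}(U) = {p88, p89, p90, p91} ∈ τ_X ✓.
Found U = {ζ} with f^{-1}(U) = {p89} not in τ_X. Therefore f is NOT continuous.


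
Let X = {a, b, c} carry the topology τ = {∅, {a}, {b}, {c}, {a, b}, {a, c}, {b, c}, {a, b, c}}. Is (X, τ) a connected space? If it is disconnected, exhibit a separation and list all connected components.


(X, τ) is disconnected; components = [{a}, {b}, {c}].

Find clopen sets (U ∈ τ with X ∖ U ∈ τ):
  U = ∅, X ∖ U = {a, b, c} — both open, so U is clopen.
  U = {a}, X ∖ U = {b, c} — both open, so U is clopen.
  U = {b}, X ∖ U = {a, c} — both open, so U is clopen.
  U = {c}, X ∖ U = {a, b} — both open, so U is clopen.
  U = {a, b}, X ∖ U = {c} — both open, so U is clopen.
  U = {a, c}, X ∖ U = {b} — both open, so U is clopen.
  U = {b, c}, X ∖ U = {a} — both open, so U is clopen.
  U = {a, b, c}, X ∖ U = ∅ — both open, so U is clopen.
Nontrivial clopen(s) exist: e.g. {c}. So (X, τ) is disconnected.
Compute connected components by grouping points that agree on all clopens:
  component: {a}
  component: {b}
  component: {c}


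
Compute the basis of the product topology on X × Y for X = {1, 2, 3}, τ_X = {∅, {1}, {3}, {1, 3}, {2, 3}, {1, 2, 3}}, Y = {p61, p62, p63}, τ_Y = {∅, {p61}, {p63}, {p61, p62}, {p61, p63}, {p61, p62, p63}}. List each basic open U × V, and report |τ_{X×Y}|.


Basis B = {∅ × ∅, {1} × {p61}, {1} × {p63}, {3} × {p61}, {3} × {p63}, {1} × {p61, p62}, {1} × {p61, p63}, {1, 3} × {p61}, {1, 3} × {p63}, {2, 3} × {p61}, {2, 3} × {p63}, {3} × {p61, p62}, {3} × {p61, p63}, {1} × {p61, p62, p63}, {1, 2, 3} × {p61}, {1, 2, 3} × {p63}, {3} × {p61, p62, p63}, {1, 3} × {p61, p62}, {1, 3} × {p61, p63}, {2, 3} × {p61, p62}, {2, 3} × {p61, p63}, {1, 3} × {p61, p62, p63}, {1, 2, 3} × {p61, p62}, {1, 2, 3} × {p61, p63}, {2, 3} × {p61, p62, p63}, {1, 2, 3} × {p61, p62, p63}}; |τ_{X×Y}| = 108.

Enumerate products U × V with U ∈ τ_X, V ∈ τ_Y (deduplicated):
  ∅ × ∅ = {} (∅)
  {1} × {p61} = {(1,p61)}
  {1} × {p63} = {(1,p63)}
  {3} × {p61} = {(3,p61)}
  {3} × {p63} = {(3,p63)}
  {1} × {p61, p62} = {(1,p61), (1,p62)}
  {1} × {p61, p63} = {(1,p61), (1,p63)}
  {1, 3} × {p61} = {(1,p61), (3,p61)}
  {1, 3} × {p63} = {(1,p63), (3,p63)}
  {2, 3} × {p61} = {(2,p61), (3,p61)}
  {2, 3} × {p63} = {(2,p63), (3,p63)}
  {3} × {p61, p62} = {(3,p61), (3,p62)}
  {3} × {p61, p63} = {(3,p61), (3,p63)}
  {1} × {p61, p62, p63} = {(1,p61), (1,p62), (1,p63)}
  {1, 2, 3} × {p61} = {(1,p61), (2,p61), (3,p61)}
  {1, 2, 3} × {p63} = {(1,p63), (2,p63), (3,p63)}
  {3} × {p61, p62, p63} = {(3,p61), (3,p62), (3,p63)}
  {1, 3} × {p61, p62} = {(1,p61), (1,p62), (3,p61), (3,p62)}
  {1, 3} × {p61, p63} = {(1,p61), (1,p63), (3,p61), (3,p63)}
  {2, 3} × {p61, p62} = {(2,p61), (2,p62), (3,p61), (3,p62)}
  {2, 3} × {p61, p63} = {(2,p61), (2,p63), (3,p61), (3,p63)}
  {1, 3} × {p61, p62, p63} = {(1,p61), (1,p62), (1,p63), (3,p61), (3,p62), (3,p63)}
  {1, 2, 3} × {p61, p62} = {(1,p61), (1,p62), (2,p61), (2,p62), (3,p61), (3,p62)}
  {1, 2, 3} × {p61, p63} = {(1,p61), (1,p63), (2,p61), (2,p63), (3,p61), (3,p63)}
  {2, 3} × {p61, p62, p63} = {(2,p61), (2,p62), (2,p63), (3,p61), (3,p62), (3,p63)}
  {1, 2, 3} × {p61, p62, p63} = {(1,p61), (1,p62), (1,p63), (2,p61), (2,p62), (2,p63), (3,p61), (3,p62), (3,p63)}
These 26 distinct sets form the basis B.
Close under arbitrary unions to get τ_{X×Y}; counting gives |τ_{X×Y}| = 108.


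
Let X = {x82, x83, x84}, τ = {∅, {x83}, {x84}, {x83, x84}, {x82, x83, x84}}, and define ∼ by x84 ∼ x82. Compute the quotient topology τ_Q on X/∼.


X/∼ = {[x82=x84], [x83]}; |τ_Q| = 3.

Equivalence classes: [x82=x84], [x83].
Quotient map π: X → X/∼ sends x82 ↦ [x82=x84], x83 ↦ [x83], x84 ↦ [x82=x84].
For each subset V ⊆ X/∼, compute π^{-1}(V) ⊆ X and check whether π^{-1}(V) ∈ τ. V is open in τ_Q iff π^{-1}(V) ∈ τ.
  V = {}: π^{-1}(V) = ∅ ∈ τ ✓.
  V = {[x82=x84]}: π^{-1}(V) = {x82, x84} ∉ τ ✗.
  V = {[x83]}: π^{-1}(V) = {x83} ∈ τ ✓.
  V = {[x82=x84], [x83]}: π^{-1}(V) = {x82, x83, x84} ∈ τ ✓.
Open sets in the quotient: τ_Q = {{}, {[x83]}, {[x82=x84], [x83]}} (3 elements).


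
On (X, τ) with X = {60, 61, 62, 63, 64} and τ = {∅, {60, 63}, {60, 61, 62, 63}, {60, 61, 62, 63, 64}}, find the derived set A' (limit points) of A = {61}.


A' = {62, 64}

For each x ∈ X, list the open sets U ∈ τ with x ∈ U, then check whether U ∩ (A ∖ {x}) ≠ ∅ for every such U.
  x = 60: open {60, 63} ∋ x has {60, 63} ∩ (A ∖ {60}) = ∅, so x is NOT a limit point.
  x = 61: open {60, 61, 62, 63} ∋ x has {60, 61, 62, 63} ∩ (A ∖ {61}) = ∅, so x is NOT a limit point.
  x = 62: opens ∋ x are {60, 61, 62, 63}, {60, 61, 62, 63, 64}; each meets A ∖ {62}, so x IS a limit point.
  x = 63: open {60, 63} ∋ x has {60, 63} ∩ (A ∖ {63}) = ∅, so x is NOT a limit point.
  x = 64: opens ∋ x are {60, 61, 62, 63, 64}; each meets A ∖ {64}, so x IS a limit point.
Collecting: A' = {62, 64}.


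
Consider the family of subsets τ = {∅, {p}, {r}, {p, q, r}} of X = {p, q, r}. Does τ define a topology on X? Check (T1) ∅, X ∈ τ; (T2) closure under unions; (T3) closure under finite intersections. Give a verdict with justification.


τ is NOT a topology on X.

Axiom (T1): ∅ ∈ τ? Yes; X ∈ τ? Yes.
Axiom (T2/T3): check pairwise unions and intersections of members of τ.
Counterexample for (T2): {p} ∪ {r} = {p, r} ∉ τ. Therefore τ is NOT a topology.


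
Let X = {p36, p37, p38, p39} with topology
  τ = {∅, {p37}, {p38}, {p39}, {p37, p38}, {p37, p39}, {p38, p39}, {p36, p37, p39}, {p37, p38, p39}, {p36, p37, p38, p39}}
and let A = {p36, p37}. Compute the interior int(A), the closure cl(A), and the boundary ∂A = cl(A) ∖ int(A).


int(A) = {p37}, cl(A) = {p36, p37}, ∂A = {p36}.

Closed sets in (X, τ) are complements of opens:
  closed(X, τ) = {∅, {p36}, {p38}, {p36, p37}, {p36, p38}, {p36, p39}, {p36, p37, p38}, {p36, p37, p39}, {p36, p38, p39}, {p36, p37, p38, p39}}.
int(A) = ⋃ {U ∈ τ : U ⊆ A}. Opens contained in A: ∅, {p37}.
Taking the union of these: int(A) = {p37}.
cl(A) = ⋂ {C closed : A ⊆ C}. Closed sets containing A: {p36, p37}, {p36, p37, p38}, {p36, p37, p39}, {p36, p37, p38, p39}.
Intersecting these: cl(A) = {p36, p37}.
∂A = cl(A) ∖ int(A) = {p36, p37} ∖ {p37} = {p36}.


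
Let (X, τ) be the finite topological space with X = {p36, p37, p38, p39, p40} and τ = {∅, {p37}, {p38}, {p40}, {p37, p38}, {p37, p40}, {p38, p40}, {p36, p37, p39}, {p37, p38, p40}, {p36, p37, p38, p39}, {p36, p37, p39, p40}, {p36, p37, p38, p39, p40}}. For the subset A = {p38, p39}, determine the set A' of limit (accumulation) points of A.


A' = {p36}

For each x ∈ X, list the open sets U ∈ τ with x ∈ U, then check whether U ∩ (A ∖ {x}) ≠ ∅ for every such U.
  x = p36: opens ∋ x are {p36, p37, p39}, {p36, p37, p38, p39}, {p36, p37, p39, p40}, {p36, p37, p38, p39, p40}; each meets A ∖ {p36}, so x IS a limit point.
  x = p37: open {p37} ∋ x has {p37} ∩ (A ∖ {p37}) = ∅, so x is NOT a limit point.
  x = p38: open {p38} ∋ x has {p38} ∩ (A ∖ {p38}) = ∅, so x is NOT a limit point.
  x = p39: open {p36, p37, p39} ∋ x has {p36, p37, p39} ∩ (A ∖ {p39}) = ∅, so x is NOT a limit point.
  x = p40: open {p40} ∋ x has {p40} ∩ (A ∖ {p40}) = ∅, so x is NOT a limit point.
Collecting: A' = {p36}.


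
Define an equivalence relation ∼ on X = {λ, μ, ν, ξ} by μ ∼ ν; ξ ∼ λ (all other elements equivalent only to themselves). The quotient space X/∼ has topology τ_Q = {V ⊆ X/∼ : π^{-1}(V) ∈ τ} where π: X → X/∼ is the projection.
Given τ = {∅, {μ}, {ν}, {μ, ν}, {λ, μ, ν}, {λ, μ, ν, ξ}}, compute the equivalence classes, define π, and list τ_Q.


X/∼ = {[λ=ξ], [μ=ν]}; |τ_Q| = 3.

Equivalence classes: [λ=ξ], [μ=ν].
Quotient map π: X → X/∼ sends λ ↦ [λ=ξ], μ ↦ [μ=ν], ν ↦ [μ=ν], ξ ↦ [λ=ξ].
For each subset V ⊆ X/∼, compute π^{-1}(V) ⊆ X and check whether π^{-1}(V) ∈ τ. V is open in τ_Q iff π^{-1}(V) ∈ τ.
  V = {}: π^{-1}(V) = ∅ ∈ τ ✓.
  V = {[λ=ξ]}: π^{-1}(V) = {λ, ξ} ∉ τ ✗.
  V = {[μ=ν]}: π^{-1}(V) = {μ, ν} ∈ τ ✓.
  V = {[λ=ξ], [μ=ν]}: π^{-1}(V) = {λ, μ, ν, ξ} ∈ τ ✓.
Open sets in the quotient: τ_Q = {{}, {[μ=ν]}, {[λ=ξ], [μ=ν]}} (3 elements).


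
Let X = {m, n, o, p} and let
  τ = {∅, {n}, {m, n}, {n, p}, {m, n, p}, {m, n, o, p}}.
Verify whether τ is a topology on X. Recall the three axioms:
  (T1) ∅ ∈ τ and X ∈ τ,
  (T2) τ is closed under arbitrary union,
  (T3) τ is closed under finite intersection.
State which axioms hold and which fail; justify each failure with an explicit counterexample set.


τ IS a topology on X.

Axiom (T1): ∅ ∈ τ? Yes; X ∈ τ? Yes.
Axiom (T2/T3): check pairwise unions and intersections of members of τ.
All pairwise intersections and unions checked — each lies in τ. Therefore τ satisfies (T1), (T2), (T3): it IS a topology on X.


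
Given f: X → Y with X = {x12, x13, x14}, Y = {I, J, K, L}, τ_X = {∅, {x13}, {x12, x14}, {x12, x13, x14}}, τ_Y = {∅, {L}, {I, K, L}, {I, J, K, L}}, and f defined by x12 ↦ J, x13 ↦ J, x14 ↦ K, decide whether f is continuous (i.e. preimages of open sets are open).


f is NOT continuous.

Compute f^{-1}(U) for each U ∈ τ_Y:
  U = ∅: f^{-1}(U) = ∅ ∈ τ_X ✓.
  U = {L}: f^{-1}(U) = ∅ ∈ τ_X ✓.
  U = {I, K, L}: f^{-1}(U) = {x14} ∉ τ_X ✗.
  U = {I, J, K, L}: f^{-1}(U) = {x12, x13, x14} ∈ τ_X ✓.
Found U = {I, K, L} with f^{-1}(U) = {x14} not in τ_X. Therefore f is NOT continuous.


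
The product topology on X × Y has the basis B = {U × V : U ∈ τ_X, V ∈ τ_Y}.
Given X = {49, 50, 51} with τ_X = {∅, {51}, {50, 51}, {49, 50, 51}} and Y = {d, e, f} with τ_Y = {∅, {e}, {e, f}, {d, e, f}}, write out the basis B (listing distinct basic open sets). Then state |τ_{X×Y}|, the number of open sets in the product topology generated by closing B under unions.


Basis B = {∅ × ∅, {51} × {e}, {50, 51} × {e}, {51} × {e, f}, {49, 50, 51} × {e}, {51} × {d, e, f}, {50, 51} × {e, f}, {49, 50, 51} × {e, f}, {50, 51} × {d, e, f}, {49, 50, 51} × {d, e, f}}; |τ_{X×Y}| = 20.

Enumerate products U × V with U ∈ τ_X, V ∈ τ_Y (deduplicated):
  ∅ × ∅ = {} (∅)
  {51} × {e} = {(51,e)}
  {50, 51} × {e} = {(50,e), (51,e)}
  {51} × {e, f} = {(51,e), (51,f)}
  {49, 50, 51} × {e} = {(49,e), (50,e), (51,e)}
  {51} × {d, e, f} = {(51,d), (51,e), (51,f)}
  {50, 51} × {e, f} = {(50,e), (50,f), (51,e), (51,f)}
  {49, 50, 51} × {e, f} = {(49,e), (49,f), (50,e), (50,f), (51,e), (51,f)}
  {50, 51} × {d, e, f} = {(50,d), (50,e), (50,f), (51,d), (51,e), (51,f)}
  {49, 50, 51} × {d, e, f} = {(49,d), (49,e), (49,f), (50,d), (50,e), (50,f), (51,d), (51,e), (51,f)}
These 10 distinct sets form the basis B.
Close under arbitrary unions to get τ_{X×Y}; counting gives |τ_{X×Y}| = 20.


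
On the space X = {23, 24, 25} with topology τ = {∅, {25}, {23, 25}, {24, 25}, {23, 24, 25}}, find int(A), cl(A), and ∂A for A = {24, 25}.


int(A) = {24, 25}, cl(A) = {23, 24, 25}, ∂A = {23}.

Closed sets in (X, τ) are complements of opens:
  closed(X, τ) = {∅, {23}, {24}, {23, 24}, {23, 24, 25}}.
int(A) = ⋃ {U ∈ τ : U ⊆ A}. Opens contained in A: ∅, {25}, {24, 25}.
Taking the union of these: int(A) = {24, 25}.
cl(A) = ⋂ {C closed : A ⊆ C}. Closed sets containing A: {23, 24, 25}.
Intersecting these: cl(A) = {23, 24, 25}.
∂A = cl(A) ∖ int(A) = {23, 24, 25} ∖ {24, 25} = {23}.


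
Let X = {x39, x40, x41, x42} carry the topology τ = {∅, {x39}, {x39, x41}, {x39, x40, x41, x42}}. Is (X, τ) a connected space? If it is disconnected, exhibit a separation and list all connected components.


(X, τ) is connected.

Find clopen sets (U ∈ τ with X ∖ U ∈ τ):
  U = ∅, X ∖ U = {x39, x40, x41, x42} — both open, so U is clopen.
  U = {x39, x40, x41, x42}, X ∖ U = ∅ — both open, so U is clopen.
Only trivial clopens (∅ and X) exist, so (X, τ) is connected.
Compute connected components by grouping points that agree on all clopens:
  component: {x39, x40, x41, x42}


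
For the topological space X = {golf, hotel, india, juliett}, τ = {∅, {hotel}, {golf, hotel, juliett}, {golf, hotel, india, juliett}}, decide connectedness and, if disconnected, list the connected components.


(X, τ) is connected.

Find clopen sets (U ∈ τ with X ∖ U ∈ τ):
  U = ∅, X ∖ U = {golf, hotel, india, juliett} — both open, so U is clopen.
  U = {golf, hotel, india, juliett}, X ∖ U = ∅ — both open, so U is clopen.
Only trivial clopens (∅ and X) exist, so (X, τ) is connected.
Compute connected components by grouping points that agree on all clopens:
  component: {golf, hotel, india, juliett}


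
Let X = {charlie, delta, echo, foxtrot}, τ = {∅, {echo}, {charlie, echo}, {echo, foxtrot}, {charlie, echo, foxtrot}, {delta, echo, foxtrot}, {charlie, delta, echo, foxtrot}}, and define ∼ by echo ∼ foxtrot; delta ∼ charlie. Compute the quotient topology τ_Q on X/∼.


X/∼ = {[charlie=delta], [echo=foxtrot]}; |τ_Q| = 3.

Equivalence classes: [charlie=delta], [echo=foxtrot].
Quotient map π: X → X/∼ sends charlie ↦ [charlie=delta], delta ↦ [charlie=delta], echo ↦ [echo=foxtrot], foxtrot ↦ [echo=foxtrot].
For each subset V ⊆ X/∼, compute π^{-1}(V) ⊆ X and check whether π^{-1}(V) ∈ τ. V is open in τ_Q iff π^{-1}(V) ∈ τ.
  V = {}: π^{-1}(V) = ∅ ∈ τ ✓.
  V = {[charlie=delta]}: π^{-1}(V) = {charlie, delta} ∉ τ ✗.
  V = {[echo=foxtrot]}: π^{-1}(V) = {echo, foxtrot} ∈ τ ✓.
  V = {[charlie=delta], [echo=foxtrot]}: π^{-1}(V) = {charlie, delta, echo, foxtrot} ∈ τ ✓.
Open sets in the quotient: τ_Q = {{}, {[echo=foxtrot]}, {[charlie=delta], [echo=foxtrot]}} (3 elements).


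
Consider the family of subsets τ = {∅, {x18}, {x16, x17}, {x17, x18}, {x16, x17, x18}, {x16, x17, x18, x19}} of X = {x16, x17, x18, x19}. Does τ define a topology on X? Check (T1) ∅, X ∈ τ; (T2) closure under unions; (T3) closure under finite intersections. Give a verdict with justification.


τ is NOT a topology on X.

Axiom (T1): ∅ ∈ τ? Yes; X ∈ τ? Yes.
Axiom (T2/T3): check pairwise unions and intersections of members of τ.
Counterexample for (T3): {x16, x17} ∩ {x17, x18} = {x17} ∉ τ. Therefore τ is NOT a topology.


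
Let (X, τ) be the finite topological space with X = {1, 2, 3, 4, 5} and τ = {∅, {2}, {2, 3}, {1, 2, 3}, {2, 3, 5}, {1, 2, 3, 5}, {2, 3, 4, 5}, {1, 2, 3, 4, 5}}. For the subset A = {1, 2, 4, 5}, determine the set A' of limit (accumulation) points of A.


A' = {1, 3, 4, 5}

For each x ∈ X, list the open sets U ∈ τ with x ∈ U, then check whether U ∩ (A ∖ {x}) ≠ ∅ for every such U.
  x = 1: opens ∋ x are {1, 2, 3}, {1, 2, 3, 5}, {1, 2, 3, 4, 5}; each meets A ∖ {1}, so x IS a limit point.
  x = 2: open {2} ∋ x has {2} ∩ (A ∖ {2}) = ∅, so x is NOT a limit point.
  x = 3: opens ∋ x are {2, 3}, {1, 2, 3}, {2, 3, 5}, {1, 2, 3, 5}, {2, 3, 4, 5}, {1, 2, 3, 4, 5}; each meets A ∖ {3}, so x IS a limit point.
  x = 4: opens ∋ x are {2, 3, 4, 5}, {1, 2, 3, 4, 5}; each meets A ∖ {4}, so x IS a limit point.
  x = 5: opens ∋ x are {2, 3, 5}, {1, 2, 3, 5}, {2, 3, 4, 5}, {1, 2, 3, 4, 5}; each meets A ∖ {5}, so x IS a limit point.
Collecting: A' = {1, 3, 4, 5}.


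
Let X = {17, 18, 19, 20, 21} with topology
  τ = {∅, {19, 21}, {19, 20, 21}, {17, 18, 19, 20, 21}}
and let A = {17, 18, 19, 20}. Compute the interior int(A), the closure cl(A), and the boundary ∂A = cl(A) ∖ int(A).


int(A) = ∅, cl(A) = {17, 18, 19, 20, 21}, ∂A = {17, 18, 19, 20, 21}.

Closed sets in (X, τ) are complements of opens:
  closed(X, τ) = {∅, {17, 18}, {17, 18, 20}, {17, 18, 19, 20, 21}}.
int(A) = ⋃ {U ∈ τ : U ⊆ A}. Opens contained in A: ∅.
Taking the union of these: int(A) = ∅.
cl(A) = ⋂ {C closed : A ⊆ C}. Closed sets containing A: {17, 18, 19, 20, 21}.
Intersecting these: cl(A) = {17, 18, 19, 20, 21}.
∂A = cl(A) ∖ int(A) = {17, 18, 19, 20, 21} ∖ ∅ = {17, 18, 19, 20, 21}.


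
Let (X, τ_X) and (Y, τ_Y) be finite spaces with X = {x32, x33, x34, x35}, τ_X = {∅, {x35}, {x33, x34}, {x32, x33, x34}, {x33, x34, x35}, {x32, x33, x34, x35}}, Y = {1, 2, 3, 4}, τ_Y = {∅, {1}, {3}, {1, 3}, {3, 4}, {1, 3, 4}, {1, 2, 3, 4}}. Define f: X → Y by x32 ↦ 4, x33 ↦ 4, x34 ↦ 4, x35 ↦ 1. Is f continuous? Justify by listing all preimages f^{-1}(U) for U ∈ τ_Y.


f IS continuous.

Compute f^{-1}(U) for each U ∈ τ_Y:
  U = ∅: f^{-1}(U) = ∅ ∈ τ_X ✓.
  U = {1}: f^{-1}(U) = {x35} ∈ τ_X ✓.
  U = {3}: f^{-1}(U) = ∅ ∈ τ_X ✓.
  U = {1, 3}: f^{-1}(U) = {x35} ∈ τ_X ✓.
  U = {3, 4}: f^{-1}(U) = {x32, x33, x34} ∈ τ_X ✓.
  U = {1, 3, 4}: f^{-1}(U) = {x32, x33, x34, x35} ∈ τ_X ✓.
  U = {1, 2, 3, 4}: f^{-1}(U) = {x32, x33, x34, x35} ∈ τ_X ✓.
Every preimage lies in τ_X, so f IS continuous.


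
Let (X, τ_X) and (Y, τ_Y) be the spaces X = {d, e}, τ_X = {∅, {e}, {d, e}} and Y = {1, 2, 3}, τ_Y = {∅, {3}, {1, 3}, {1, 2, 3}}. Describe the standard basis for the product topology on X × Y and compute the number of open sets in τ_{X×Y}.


Basis B = {∅ × ∅, {e} × {3}, {d, e} × {3}, {e} × {1, 3}, {e} × {1, 2, 3}, {d, e} × {1, 3}, {d, e} × {1, 2, 3}}; |τ_{X×Y}| = 10.

Enumerate products U × V with U ∈ τ_X, V ∈ τ_Y (deduplicated):
  ∅ × ∅ = {} (∅)
  {e} × {3} = {(e,3)}
  {d, e} × {3} = {(d,3), (e,3)}
  {e} × {1, 3} = {(e,1), (e,3)}
  {e} × {1, 2, 3} = {(e,1), (e,2), (e,3)}
  {d, e} × {1, 3} = {(d,1), (d,3), (e,1), (e,3)}
  {d, e} × {1, 2, 3} = {(d,1), (d,2), (d,3), (e,1), (e,2), (e,3)}
These 7 distinct sets form the basis B.
Close under arbitrary unions to get τ_{X×Y}; counting gives |τ_{X×Y}| = 10.
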